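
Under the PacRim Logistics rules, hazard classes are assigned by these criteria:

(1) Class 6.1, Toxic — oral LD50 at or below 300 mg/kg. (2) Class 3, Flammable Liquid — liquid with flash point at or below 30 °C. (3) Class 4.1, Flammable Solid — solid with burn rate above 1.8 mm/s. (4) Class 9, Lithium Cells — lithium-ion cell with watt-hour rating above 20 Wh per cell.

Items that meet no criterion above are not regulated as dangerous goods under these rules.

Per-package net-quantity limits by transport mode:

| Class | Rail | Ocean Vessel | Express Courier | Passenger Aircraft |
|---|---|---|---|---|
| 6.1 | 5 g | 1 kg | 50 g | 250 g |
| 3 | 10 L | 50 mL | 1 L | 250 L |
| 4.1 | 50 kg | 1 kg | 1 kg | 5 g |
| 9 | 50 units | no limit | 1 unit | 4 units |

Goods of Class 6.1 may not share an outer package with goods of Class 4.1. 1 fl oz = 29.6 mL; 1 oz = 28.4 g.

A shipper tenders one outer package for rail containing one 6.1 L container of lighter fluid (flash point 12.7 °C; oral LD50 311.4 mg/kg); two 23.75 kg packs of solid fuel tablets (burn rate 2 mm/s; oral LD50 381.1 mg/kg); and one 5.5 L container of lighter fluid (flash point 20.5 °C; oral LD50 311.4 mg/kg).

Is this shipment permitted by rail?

Lighter fluid: flash point 12.7 °C ≤ 30 °C → Class 3 (Flammable Liquid).
Solid fuel tablets: burn rate 2 mm/s > 1.8 mm/s → Class 4.1 (Flammable Solid).
With flash point 20.5 °C (≤ 30 °C), the lighter fluid falls in Class 3.
Class 3 net quantity: 6.1 L + 5.5 L = 11.6 L.
11.6 L exceeds the rail limit of 10 L for Class 3.
Class 4.1 quantity: two 23.75 kg packs = 47.5 kg.
47.5 kg ≤ 50 kg (rail limit, Class 4.1) — within limit.
The segregation rule (Class 6.1 with Class 4.1) does not apply to Class 3 with Class 4.1.

No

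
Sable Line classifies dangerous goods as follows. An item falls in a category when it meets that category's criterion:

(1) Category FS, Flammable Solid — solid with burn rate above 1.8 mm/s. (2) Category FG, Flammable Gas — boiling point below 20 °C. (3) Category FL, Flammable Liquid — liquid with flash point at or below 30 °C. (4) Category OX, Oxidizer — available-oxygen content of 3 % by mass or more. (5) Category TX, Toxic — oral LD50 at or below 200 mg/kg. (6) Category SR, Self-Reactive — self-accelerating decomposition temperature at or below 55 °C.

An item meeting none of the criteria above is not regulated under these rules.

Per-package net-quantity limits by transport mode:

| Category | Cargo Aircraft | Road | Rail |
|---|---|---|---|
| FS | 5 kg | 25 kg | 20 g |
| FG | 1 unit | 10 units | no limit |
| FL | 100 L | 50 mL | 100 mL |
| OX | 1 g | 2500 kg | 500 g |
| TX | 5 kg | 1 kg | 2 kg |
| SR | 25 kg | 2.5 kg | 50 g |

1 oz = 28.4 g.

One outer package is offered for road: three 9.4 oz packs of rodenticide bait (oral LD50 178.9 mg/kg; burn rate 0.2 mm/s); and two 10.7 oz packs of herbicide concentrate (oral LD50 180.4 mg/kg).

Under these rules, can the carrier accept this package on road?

No

Oral LD50 178.9 mg/kg meets the Category TX criterion (Toxic), so the rodenticide bait is Category TX.
With oral LD50 180.4 mg/kg (≤ 200 mg/kg), the herbicide concentrate falls in Category TX.
Total Category TX: (three 9.4 oz packs = 800.88 g) + (two 10.7 oz packs = 607.76 g) = 1408.64 g.
1408.64 g exceeds the road limit of 1 kg for Category TX.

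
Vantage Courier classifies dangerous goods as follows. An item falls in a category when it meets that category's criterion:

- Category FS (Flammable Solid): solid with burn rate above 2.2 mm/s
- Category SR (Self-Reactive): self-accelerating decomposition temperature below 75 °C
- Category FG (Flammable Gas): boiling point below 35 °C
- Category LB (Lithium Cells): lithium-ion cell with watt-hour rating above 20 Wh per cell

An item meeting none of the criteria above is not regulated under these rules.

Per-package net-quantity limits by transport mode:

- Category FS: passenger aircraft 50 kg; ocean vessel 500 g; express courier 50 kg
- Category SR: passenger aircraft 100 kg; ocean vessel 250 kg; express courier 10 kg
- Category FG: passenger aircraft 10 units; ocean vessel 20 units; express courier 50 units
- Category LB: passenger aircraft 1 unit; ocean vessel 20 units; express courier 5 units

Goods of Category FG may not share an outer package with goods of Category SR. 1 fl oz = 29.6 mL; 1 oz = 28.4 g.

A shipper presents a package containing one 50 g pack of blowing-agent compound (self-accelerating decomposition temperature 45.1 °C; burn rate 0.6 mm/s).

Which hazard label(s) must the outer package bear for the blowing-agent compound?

Self-accelerating decomposition temperature 45.1 °C meets the Category SR criterion (Self-Reactive), so the blowing-agent compound is Category SR.
Only the Category SR label is required.

Category SR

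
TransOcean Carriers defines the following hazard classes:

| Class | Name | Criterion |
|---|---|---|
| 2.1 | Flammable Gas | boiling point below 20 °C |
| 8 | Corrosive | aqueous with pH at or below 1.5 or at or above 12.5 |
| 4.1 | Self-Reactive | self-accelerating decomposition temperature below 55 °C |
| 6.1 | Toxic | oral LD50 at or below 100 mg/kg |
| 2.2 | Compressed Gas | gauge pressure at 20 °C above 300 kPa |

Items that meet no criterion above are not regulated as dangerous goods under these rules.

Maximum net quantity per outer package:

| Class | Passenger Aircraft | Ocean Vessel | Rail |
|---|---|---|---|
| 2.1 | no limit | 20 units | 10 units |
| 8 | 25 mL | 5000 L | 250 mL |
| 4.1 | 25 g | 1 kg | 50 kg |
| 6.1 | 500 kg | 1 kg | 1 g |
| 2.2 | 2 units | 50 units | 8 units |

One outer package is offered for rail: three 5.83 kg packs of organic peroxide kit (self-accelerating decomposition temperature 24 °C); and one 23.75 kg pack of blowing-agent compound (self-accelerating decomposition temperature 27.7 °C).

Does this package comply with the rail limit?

Yes

Organic peroxide kit: self-accelerating decomposition temperature 24 °C < 55 °C → Class 4.1 (Self-Reactive).
The blowing-agent compound has self-accelerating decomposition temperature 27.7 °C, which is < 55 °C, so it is Class 4.1 (Self-Reactive).
Class 4.1 net quantity: (three 5.83 kg packs = 17.49 kg) + 23.75 kg = 41.24 kg.
41.24 kg is within the rail limit of 50 kg for Class 4.1.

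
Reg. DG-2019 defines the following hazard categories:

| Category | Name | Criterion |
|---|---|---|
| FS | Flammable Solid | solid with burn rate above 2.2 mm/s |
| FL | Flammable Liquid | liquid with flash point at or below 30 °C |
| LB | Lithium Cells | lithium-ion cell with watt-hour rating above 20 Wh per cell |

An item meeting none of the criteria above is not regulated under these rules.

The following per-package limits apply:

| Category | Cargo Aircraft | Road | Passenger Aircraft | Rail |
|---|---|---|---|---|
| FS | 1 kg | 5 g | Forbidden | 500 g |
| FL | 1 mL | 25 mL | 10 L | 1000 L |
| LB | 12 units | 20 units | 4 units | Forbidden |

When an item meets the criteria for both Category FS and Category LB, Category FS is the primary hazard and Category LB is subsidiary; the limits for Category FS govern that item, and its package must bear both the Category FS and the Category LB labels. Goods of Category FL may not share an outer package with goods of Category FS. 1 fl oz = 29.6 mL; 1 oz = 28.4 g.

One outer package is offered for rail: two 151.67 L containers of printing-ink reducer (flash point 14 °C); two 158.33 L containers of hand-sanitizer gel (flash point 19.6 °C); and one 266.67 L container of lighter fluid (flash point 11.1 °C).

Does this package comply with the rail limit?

With flash point 14 °C (≤ 30 °C), the printing-ink reducer falls in Category FL.
Hand-sanitizer gel: flash point 19.6 °C ≤ 30 °C → Category FL (Flammable Liquid).
Flash point 11.1 °C meets the Category FL criterion (Flammable Liquid), so the lighter fluid is Category FL.
Category FL net quantity: (two 151.67 L containers = 303.34 L) + (two 158.33 L containers = 316.66 L) + 266.67 L = 886.67 L.
That is within the Category FL rail limit of 1000 L.

Yes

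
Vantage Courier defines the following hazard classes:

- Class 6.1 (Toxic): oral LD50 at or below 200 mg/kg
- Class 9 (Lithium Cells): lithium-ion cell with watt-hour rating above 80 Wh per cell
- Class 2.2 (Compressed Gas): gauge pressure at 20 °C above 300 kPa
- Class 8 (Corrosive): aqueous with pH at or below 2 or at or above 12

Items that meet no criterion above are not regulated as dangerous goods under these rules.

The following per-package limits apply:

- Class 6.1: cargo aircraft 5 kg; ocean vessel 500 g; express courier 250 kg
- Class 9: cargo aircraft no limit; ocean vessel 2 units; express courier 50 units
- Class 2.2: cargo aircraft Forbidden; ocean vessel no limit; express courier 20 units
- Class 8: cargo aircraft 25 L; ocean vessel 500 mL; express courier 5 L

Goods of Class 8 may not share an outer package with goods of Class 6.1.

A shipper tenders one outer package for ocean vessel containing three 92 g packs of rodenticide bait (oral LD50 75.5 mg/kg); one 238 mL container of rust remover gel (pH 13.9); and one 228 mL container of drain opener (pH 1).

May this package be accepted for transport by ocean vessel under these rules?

With oral LD50 75.5 mg/kg (≤ 200 mg/kg), the rodenticide bait falls in Class 6.1.
pH 13.9 meets the Class 8 criterion (Corrosive), so the rust remover gel is Class 8.
Drain opener: pH 1 ≤ 2 → Class 8 (Corrosive).
Total Class 8: 238 mL + 228 mL = 466 mL.
466 mL ≤ 500 mL (ocean vessel limit, Class 8) — within limit.
Class 6.1 quantity: three 92 g packs = 276 g.
276 g ≤ 500 g (ocean vessel limit, Class 6.1) — within limit.
Class 8 and Class 6.1 may not share an outer package.

No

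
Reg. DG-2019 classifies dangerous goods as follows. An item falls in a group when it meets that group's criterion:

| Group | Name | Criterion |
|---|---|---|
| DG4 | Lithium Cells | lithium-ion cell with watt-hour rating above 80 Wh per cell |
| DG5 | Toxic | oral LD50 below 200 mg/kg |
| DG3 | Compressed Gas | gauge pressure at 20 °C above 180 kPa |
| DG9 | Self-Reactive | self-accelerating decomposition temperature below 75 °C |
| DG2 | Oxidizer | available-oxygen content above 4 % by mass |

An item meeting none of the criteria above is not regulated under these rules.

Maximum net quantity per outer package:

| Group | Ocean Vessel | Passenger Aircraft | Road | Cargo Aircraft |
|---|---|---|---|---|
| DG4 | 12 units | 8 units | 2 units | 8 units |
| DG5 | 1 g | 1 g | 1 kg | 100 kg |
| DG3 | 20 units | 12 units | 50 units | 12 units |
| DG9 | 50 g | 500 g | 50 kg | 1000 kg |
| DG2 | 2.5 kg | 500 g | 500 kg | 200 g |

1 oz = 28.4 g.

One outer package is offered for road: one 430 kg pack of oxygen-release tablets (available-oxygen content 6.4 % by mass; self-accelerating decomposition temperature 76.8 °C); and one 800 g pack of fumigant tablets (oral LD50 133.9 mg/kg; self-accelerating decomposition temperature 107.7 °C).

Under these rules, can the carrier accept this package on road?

The oxygen-release tablets have available-oxygen content 6.4 % by mass, which is > 4 % by mass, so they are Group DG2 (Oxidizer).
Oral LD50 133.9 mg/kg meets the Group DG5 criterion (Toxic), so the fumigant tablets are Group DG5.
Group DG5 quantity: 800 g.
800 g is within the road limit of 1 kg for Group DG5.
Group DG2 quantity: 430 kg.
430 kg ≤ 500 kg (road limit, Group DG2) — within limit.
Every hazard group is within its road limit and no segregation rule is violated.

Yes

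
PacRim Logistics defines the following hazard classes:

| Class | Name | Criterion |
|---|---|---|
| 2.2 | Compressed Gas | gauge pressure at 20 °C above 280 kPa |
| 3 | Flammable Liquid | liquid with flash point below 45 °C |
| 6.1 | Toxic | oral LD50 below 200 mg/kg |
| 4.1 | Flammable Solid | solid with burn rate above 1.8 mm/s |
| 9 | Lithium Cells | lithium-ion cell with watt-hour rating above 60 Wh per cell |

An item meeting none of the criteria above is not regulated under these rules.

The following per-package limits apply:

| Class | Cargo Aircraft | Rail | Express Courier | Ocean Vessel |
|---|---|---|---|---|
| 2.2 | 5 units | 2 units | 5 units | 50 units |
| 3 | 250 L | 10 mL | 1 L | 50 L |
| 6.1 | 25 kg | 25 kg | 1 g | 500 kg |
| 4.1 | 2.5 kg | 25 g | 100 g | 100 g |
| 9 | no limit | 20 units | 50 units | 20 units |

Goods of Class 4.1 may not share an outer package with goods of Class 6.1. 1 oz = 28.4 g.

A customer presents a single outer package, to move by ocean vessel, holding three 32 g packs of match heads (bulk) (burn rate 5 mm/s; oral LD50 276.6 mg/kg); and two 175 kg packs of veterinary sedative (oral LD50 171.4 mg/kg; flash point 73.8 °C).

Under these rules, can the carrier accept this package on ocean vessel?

Burn rate 5 mm/s meets the Class 4.1 criterion (Flammable Solid), so the match heads (bulk) are Class 4.1.
The veterinary sedative has oral LD50 171.4 mg/kg, which is < 200 mg/kg, so it is Class 6.1 (Toxic).
Class 4.1 quantity: three 32 g packs = 96 g.
That is within the Class 4.1 ocean vessel limit of 100 g.
Class 6.1 quantity: two 175 kg packs = 350 kg.
350 kg is within the ocean vessel limit of 500 kg for Class 6.1.
Class 4.1 and Class 6.1 may not share an outer package.

No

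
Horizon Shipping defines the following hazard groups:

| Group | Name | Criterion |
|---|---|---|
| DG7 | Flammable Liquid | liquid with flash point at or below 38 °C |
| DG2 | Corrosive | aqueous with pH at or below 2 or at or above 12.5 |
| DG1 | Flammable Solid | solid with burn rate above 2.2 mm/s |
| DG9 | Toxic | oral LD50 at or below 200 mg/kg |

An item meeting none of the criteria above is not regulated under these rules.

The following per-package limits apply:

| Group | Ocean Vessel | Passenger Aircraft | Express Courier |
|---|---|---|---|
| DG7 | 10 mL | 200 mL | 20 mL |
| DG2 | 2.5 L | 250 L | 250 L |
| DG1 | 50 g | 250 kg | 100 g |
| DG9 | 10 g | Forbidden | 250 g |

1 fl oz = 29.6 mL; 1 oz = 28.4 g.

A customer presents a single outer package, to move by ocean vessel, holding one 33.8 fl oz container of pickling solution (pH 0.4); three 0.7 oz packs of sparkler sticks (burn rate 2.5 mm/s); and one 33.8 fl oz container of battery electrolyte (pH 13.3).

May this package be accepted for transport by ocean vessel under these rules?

No

pH 0.4 meets the Group DG2 criterion (Corrosive), so the pickling solution is Group DG2.
With burn rate 2.5 mm/s (> 2.2 mm/s), the sparkler sticks fall in Group DG1.
With pH 13.3 (≥ 12.5), the battery electrolyte falls in Group DG2.
Group DG1 quantity: three 0.7 oz packs = 59.64 g.
59.64 g > 50 g (ocean vessel limit, Group DG1) — over the limit.
Group DG2 net quantity: (one 33.8 fl oz container = 1000.48 mL) + (one 33.8 fl oz container = 1000.48 mL) = 2000.96 mL.
That is within the Group DG2 ocean vessel limit of 2.5 L.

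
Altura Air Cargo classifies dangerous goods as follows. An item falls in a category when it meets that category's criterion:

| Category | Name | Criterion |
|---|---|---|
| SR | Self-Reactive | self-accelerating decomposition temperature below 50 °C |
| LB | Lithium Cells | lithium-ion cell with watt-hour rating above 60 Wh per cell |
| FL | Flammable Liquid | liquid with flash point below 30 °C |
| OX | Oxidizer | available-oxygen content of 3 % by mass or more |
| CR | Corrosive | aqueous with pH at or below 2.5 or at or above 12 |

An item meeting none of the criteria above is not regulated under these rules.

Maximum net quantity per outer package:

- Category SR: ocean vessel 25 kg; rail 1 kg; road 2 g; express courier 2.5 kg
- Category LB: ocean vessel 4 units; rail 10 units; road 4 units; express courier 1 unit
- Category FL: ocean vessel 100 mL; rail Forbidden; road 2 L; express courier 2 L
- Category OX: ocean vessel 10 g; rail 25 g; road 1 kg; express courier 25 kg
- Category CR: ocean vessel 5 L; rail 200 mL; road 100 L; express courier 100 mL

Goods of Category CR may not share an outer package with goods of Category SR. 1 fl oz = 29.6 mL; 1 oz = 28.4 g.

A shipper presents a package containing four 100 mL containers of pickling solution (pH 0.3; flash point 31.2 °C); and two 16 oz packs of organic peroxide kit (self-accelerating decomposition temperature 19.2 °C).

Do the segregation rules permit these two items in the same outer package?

No

pH 0.3 meets the Category CR criterion (Corrosive), so the pickling solution is Category CR.
With self-accelerating decomposition temperature 19.2 °C (< 50 °C), the organic peroxide kit falls in Category SR.
Category CR and Category SR may not share an outer package.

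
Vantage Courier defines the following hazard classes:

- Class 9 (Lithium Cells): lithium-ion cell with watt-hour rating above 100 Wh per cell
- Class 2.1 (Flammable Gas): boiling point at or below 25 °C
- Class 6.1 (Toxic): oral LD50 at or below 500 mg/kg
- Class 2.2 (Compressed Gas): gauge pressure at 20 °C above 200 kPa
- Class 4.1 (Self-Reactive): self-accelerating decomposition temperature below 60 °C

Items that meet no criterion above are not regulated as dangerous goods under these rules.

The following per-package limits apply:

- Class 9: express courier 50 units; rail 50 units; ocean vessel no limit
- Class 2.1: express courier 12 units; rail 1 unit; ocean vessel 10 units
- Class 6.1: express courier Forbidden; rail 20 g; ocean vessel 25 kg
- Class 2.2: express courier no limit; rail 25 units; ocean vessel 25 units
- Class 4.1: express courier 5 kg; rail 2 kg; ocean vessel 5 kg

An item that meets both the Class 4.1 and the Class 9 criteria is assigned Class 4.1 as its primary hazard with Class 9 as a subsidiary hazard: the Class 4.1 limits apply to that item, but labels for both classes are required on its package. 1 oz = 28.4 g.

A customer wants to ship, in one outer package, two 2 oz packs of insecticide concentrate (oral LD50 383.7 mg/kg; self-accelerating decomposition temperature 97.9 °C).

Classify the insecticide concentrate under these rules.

Class 6.1

The insecticide concentrate has oral LD50 383.7 mg/kg, which is ≤ 500 mg/kg, so it is Class 6.1 (Toxic).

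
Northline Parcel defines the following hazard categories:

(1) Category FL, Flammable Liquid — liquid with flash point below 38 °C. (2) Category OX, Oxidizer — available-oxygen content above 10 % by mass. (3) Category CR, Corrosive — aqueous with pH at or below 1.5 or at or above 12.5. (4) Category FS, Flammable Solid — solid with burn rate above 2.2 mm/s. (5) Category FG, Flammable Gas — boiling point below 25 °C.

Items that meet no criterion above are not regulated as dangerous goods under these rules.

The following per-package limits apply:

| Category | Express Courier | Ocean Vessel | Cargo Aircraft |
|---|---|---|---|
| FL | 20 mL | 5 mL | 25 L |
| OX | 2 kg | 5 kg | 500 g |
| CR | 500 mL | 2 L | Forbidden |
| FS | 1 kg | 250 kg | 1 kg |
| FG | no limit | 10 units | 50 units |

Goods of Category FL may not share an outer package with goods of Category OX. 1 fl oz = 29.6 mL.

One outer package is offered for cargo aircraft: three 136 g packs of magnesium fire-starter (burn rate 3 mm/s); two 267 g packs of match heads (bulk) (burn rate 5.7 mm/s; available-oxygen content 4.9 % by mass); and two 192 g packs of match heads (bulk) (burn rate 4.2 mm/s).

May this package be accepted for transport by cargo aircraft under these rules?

No

Magnesium fire-starter: burn rate 3 mm/s > 2.2 mm/s → Category FS (Flammable Solid).
Match heads (bulk): burn rate 5.7 mm/s > 2.2 mm/s → Category FS (Flammable Solid).
Burn rate 4.2 mm/s meets the Category FS criterion (Flammable Solid), so the match heads (bulk) are Category FS.
Category FS net quantity: (three 136 g packs = 408 g) + (two 267 g packs = 534 g) + (two 192 g packs = 384 g) = 1.326 kg.
1.326 kg > 1 kg (cargo aircraft limit, Category FS) — over the limit.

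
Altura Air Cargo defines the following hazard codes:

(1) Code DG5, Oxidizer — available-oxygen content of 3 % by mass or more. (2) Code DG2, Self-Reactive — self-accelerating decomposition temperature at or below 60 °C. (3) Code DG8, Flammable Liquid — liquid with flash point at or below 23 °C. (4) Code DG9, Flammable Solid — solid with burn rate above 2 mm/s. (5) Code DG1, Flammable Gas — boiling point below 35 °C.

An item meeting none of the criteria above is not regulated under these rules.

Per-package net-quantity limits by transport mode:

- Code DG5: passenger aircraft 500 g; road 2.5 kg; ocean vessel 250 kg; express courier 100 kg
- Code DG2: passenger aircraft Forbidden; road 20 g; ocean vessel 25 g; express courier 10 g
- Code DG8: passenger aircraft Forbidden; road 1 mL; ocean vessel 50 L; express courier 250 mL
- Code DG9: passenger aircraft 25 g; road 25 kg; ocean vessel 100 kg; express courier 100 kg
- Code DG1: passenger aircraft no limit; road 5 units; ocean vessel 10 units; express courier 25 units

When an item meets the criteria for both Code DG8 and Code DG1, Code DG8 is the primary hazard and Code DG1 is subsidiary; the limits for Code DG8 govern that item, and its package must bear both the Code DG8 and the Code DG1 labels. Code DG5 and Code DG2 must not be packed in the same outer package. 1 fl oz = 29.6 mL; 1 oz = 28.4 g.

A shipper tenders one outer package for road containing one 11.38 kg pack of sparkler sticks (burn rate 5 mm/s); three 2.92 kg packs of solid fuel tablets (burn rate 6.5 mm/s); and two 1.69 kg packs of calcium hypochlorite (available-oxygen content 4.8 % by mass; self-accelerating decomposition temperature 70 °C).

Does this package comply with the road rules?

No

Burn rate 5 mm/s meets the Code DG9 criterion (Flammable Solid), so the sparkler sticks are Code DG9.
With burn rate 6.5 mm/s (> 2 mm/s), the solid fuel tablets fall in Code DG9.
Calcium hypochlorite: available-oxygen content 4.8 % by mass ≥ 3 % by mass → Code DG5 (Oxidizer).
Code DG5 quantity: two 1.69 kg packs = 3.38 kg.
3.38 kg exceeds the road limit of 2.5 kg for Code DG5.
Total Code DG9: 11.38 kg + (three 2.92 kg packs = 8.76 kg) = 20.14 kg.
20.14 kg is within the road limit of 25 kg for Code DG9.
The segregation rule (Code DG5 with Code DG2) does not apply to Code DG5 with Code DG9.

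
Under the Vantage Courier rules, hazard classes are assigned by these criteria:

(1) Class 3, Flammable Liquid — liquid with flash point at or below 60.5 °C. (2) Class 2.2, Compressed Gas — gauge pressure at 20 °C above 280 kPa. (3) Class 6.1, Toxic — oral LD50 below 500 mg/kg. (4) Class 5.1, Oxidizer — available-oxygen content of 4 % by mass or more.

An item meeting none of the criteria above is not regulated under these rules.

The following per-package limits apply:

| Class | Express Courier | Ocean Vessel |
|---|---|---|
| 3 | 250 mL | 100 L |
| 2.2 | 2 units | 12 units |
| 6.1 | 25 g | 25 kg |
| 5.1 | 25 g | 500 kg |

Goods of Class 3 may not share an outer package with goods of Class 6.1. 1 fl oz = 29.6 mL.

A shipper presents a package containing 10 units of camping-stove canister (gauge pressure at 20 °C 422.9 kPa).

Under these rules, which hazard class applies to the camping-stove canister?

Gauge pressure at 20 °C 422.9 kPa meets the Class 2.2 criterion (Compressed Gas), so the camping-stove canister is Class 2.2.

Class 2.2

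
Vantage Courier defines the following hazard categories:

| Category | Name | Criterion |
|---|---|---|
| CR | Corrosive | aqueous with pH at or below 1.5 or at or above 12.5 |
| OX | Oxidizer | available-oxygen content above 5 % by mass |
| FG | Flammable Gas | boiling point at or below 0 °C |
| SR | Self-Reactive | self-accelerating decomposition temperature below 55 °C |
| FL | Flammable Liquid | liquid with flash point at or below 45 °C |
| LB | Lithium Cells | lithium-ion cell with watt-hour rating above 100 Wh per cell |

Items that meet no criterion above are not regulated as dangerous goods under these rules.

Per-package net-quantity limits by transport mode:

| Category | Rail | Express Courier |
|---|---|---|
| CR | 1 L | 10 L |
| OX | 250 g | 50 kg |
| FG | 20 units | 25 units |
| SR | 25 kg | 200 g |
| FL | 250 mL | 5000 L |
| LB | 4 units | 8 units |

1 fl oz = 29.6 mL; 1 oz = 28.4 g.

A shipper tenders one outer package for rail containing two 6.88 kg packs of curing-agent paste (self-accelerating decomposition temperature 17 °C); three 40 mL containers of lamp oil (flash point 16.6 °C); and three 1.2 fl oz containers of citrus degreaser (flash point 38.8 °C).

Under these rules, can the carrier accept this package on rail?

Curing-agent paste: self-accelerating decomposition temperature 17 °C < 55 °C → Category SR (Self-Reactive).
With flash point 16.6 °C (≤ 45 °C), the lamp oil falls in Category FL.
With flash point 38.8 °C (≤ 45 °C), the citrus degreaser falls in Category FL.
Total Category FL: (three 40 mL containers = 120 mL) + (three 1.2 fl oz containers = 106.56 mL) = 226.56 mL.
226.56 mL is within the rail limit of 250 mL for Category FL.
Category SR quantity: two 6.88 kg packs = 13.76 kg.
13.76 kg is within the rail limit of 25 kg for Category SR.
Every hazard category is within its rail limit and no segregation rule is violated.

Yes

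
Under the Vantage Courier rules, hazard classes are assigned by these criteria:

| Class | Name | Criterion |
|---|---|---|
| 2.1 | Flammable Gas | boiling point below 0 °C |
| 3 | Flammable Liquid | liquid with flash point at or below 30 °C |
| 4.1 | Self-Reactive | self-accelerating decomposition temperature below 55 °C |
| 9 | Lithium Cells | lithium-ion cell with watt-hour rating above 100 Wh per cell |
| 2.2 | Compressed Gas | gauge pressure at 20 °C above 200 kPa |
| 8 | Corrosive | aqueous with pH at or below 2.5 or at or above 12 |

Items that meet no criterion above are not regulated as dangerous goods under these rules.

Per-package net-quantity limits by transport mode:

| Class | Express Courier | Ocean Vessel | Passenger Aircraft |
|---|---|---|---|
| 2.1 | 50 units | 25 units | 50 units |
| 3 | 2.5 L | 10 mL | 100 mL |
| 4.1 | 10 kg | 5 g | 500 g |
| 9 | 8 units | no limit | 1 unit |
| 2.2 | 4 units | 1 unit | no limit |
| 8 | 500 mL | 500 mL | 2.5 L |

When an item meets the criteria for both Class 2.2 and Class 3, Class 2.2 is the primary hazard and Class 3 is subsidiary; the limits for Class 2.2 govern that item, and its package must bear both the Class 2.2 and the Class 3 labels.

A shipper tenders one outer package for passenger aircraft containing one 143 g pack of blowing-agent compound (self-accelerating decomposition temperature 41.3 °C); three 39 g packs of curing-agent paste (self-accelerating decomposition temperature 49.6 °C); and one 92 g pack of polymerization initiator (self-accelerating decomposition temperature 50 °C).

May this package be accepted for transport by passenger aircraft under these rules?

The blowing-agent compound has self-accelerating decomposition temperature 41.3 °C, which is < 55 °C, so it is Class 4.1 (Self-Reactive).
Self-accelerating decomposition temperature 49.6 °C meets the Class 4.1 criterion (Self-Reactive), so the curing-agent paste is Class 4.1.
Self-accelerating decomposition temperature 50 °C meets the Class 4.1 criterion (Self-Reactive), so the polymerization initiator is Class 4.1.
Total Class 4.1: 143 g + (three 39 g packs = 117 g) + 92 g = 352 g.
That is within the Class 4.1 passenger aircraft limit of 500 g.

Yes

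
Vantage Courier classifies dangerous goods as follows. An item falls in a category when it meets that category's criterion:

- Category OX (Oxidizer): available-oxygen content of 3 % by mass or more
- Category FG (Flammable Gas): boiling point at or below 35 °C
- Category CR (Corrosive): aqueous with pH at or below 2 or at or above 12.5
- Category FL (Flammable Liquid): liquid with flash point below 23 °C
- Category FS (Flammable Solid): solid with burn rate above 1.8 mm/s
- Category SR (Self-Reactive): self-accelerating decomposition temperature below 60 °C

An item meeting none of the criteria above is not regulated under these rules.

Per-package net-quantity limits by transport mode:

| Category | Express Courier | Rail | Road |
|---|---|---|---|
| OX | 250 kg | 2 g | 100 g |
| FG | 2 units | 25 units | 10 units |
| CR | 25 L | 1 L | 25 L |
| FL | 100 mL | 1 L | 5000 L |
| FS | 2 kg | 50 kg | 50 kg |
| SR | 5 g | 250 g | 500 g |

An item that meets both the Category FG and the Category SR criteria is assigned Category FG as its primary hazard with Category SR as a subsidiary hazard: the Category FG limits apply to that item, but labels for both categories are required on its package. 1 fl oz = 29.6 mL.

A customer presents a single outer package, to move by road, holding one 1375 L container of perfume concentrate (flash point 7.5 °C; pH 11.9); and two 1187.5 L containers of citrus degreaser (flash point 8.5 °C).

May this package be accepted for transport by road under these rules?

Flash point 7.5 °C meets the Category FL criterion (Flammable Liquid), so the perfume concentrate is Category FL.
Flash point 8.5 °C meets the Category FL criterion (Flammable Liquid), so the citrus degreaser is Category FL.
Total Category FL: 1375 L + (two 1187.5 L containers = 2375 L) = 3750 L.
That is within the Category FL road limit of 5000 L.

Yes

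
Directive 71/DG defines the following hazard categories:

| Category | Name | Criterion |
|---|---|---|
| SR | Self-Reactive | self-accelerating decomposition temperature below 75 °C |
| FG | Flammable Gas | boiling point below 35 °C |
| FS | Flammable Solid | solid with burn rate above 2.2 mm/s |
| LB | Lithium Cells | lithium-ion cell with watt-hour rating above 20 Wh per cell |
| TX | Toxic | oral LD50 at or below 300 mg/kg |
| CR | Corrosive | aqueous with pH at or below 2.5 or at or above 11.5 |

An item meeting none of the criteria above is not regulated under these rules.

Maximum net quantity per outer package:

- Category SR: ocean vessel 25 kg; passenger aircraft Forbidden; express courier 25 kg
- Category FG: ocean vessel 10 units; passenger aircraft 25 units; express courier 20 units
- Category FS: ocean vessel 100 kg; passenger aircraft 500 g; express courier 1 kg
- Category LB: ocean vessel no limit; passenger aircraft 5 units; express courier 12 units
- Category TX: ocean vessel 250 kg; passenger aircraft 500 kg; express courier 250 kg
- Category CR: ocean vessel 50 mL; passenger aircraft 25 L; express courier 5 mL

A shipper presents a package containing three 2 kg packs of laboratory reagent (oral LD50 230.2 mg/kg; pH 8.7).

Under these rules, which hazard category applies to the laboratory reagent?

Category TX

Oral LD50 230.2 mg/kg meets the Category TX criterion (Toxic), so the laboratory reagent is Category TX.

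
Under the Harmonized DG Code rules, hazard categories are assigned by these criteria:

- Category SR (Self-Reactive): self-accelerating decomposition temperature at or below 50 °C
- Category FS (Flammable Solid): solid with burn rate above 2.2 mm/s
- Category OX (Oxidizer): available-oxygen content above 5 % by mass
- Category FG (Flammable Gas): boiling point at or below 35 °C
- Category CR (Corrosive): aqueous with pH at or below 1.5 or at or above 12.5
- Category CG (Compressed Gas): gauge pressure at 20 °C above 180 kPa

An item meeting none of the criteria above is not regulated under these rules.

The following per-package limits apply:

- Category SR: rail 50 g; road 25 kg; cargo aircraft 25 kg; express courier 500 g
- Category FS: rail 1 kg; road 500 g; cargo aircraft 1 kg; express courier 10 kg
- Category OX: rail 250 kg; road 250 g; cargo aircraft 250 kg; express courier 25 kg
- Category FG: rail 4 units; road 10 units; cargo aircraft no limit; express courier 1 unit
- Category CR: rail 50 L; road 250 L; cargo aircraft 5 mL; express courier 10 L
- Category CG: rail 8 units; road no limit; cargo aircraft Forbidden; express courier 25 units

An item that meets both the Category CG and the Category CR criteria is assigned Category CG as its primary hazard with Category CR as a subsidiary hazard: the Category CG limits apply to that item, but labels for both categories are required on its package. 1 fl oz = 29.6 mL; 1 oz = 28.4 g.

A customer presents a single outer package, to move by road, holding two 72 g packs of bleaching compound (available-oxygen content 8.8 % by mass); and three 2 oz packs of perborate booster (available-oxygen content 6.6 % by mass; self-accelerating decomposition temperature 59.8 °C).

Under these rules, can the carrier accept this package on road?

No

With available-oxygen content 8.8 % by mass (> 5 % by mass), the bleaching compound falls in Category OX.
The perborate booster has available-oxygen content 6.6 % by mass, which is > 5 % by mass, so it is Category OX (Oxidizer).
Total Category OX: (two 72 g packs = 144 g) + (three 2 oz packs = 170.4 g) = 314.4 g.
314.4 g > 250 g (road limit, Category OX) — over the limit.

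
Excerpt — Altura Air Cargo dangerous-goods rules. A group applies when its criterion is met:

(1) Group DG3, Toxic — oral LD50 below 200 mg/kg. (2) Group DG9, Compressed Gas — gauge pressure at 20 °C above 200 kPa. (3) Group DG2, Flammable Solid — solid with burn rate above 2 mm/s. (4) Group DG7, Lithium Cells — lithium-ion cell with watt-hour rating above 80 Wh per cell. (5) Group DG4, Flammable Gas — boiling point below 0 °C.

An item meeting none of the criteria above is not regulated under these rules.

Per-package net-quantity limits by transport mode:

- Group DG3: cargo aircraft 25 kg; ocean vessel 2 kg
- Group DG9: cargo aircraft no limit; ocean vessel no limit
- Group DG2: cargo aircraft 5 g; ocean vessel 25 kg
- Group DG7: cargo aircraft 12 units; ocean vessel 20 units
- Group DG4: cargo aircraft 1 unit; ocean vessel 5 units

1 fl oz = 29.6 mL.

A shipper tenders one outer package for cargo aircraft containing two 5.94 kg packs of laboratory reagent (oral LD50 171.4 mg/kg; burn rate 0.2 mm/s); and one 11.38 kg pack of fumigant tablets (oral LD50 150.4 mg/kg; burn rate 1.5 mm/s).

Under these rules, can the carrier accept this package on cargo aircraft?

Yes

With oral LD50 171.4 mg/kg (< 200 mg/kg), the laboratory reagent falls in Group DG3.
With oral LD50 150.4 mg/kg (< 200 mg/kg), the fumigant tablets fall in Group DG3.
Total Group DG3: (two 5.94 kg packs = 11.88 kg) + 11.38 kg = 23.26 kg.
That is within the Group DG3 cargo aircraft limit of 25 kg.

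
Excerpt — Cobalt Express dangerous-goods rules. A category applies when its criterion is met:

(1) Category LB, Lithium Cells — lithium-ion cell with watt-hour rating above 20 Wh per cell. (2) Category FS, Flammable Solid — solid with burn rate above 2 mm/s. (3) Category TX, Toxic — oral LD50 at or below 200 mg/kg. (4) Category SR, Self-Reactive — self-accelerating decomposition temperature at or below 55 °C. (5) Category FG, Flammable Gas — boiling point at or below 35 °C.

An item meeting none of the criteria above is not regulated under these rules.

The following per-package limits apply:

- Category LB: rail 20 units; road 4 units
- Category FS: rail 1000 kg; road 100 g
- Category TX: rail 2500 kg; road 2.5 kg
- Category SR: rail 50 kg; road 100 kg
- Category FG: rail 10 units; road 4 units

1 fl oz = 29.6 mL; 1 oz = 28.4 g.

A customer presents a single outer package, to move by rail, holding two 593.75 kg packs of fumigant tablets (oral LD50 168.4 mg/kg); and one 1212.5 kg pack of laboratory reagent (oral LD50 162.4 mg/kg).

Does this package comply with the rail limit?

With oral LD50 168.4 mg/kg (≤ 200 mg/kg), the fumigant tablets fall in Category TX.
Oral LD50 162.4 mg/kg meets the Category TX criterion (Toxic), so the laboratory reagent is Category TX.
Total Category TX: (two 593.75 kg packs = 1187.5 kg) + 1212.5 kg = 2400 kg.
2400 kg ≤ 2500 kg (rail limit, Category TX) — within limit.

Yes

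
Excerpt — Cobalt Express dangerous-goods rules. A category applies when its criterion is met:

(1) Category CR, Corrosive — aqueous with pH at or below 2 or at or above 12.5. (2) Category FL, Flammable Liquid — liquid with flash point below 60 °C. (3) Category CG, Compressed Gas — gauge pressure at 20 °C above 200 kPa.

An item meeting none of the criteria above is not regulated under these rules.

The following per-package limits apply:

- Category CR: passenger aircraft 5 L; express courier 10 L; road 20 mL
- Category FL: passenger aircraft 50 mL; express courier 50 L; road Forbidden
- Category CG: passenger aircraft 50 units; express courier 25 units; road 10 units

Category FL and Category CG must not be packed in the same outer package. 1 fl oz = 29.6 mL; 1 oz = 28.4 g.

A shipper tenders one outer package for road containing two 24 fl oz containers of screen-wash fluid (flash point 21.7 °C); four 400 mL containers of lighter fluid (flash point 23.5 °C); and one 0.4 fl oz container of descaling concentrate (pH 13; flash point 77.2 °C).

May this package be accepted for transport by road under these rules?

The screen-wash fluid has flash point 21.7 °C, which is < 60 °C, so it is Category FL (Flammable Liquid).
The lighter fluid has flash point 23.5 °C, which is < 60 °C, so it is Category FL (Flammable Liquid).
pH 13 meets the Category CR criterion (Corrosive), so the descaling concentrate is Category CR.
Category CR quantity: one 0.4 fl oz container = 11.84 mL.
11.84 mL ≤ 20 mL (road limit, Category CR) — within limit.
Category FL net quantity: (two 24 fl oz containers = 1420.8 mL) + (four 400 mL containers = 1.6 L) = 3020.8 mL.
By road, Category FL is Forbidden regardless of quantity.
The segregation rule (Category FL with Category CG) does not apply to Category CR with Category FL.

No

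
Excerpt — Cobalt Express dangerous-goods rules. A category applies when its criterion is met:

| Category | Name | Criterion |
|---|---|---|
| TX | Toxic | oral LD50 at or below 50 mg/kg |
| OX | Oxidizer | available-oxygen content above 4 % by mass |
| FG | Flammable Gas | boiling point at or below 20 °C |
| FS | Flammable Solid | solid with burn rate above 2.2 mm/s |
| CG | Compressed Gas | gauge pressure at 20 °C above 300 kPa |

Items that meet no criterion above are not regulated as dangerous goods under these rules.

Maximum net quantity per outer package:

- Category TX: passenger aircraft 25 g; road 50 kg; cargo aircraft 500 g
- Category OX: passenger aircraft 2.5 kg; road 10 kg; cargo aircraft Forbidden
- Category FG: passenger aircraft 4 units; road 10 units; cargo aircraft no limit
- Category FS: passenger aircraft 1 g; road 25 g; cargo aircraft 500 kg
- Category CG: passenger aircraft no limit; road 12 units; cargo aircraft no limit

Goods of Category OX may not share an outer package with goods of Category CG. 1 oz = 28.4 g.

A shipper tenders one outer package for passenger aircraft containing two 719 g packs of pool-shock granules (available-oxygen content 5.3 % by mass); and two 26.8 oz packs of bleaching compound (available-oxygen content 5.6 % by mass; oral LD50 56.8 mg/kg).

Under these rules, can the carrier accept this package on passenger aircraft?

With available-oxygen content 5.3 % by mass (> 4 % by mass), the pool-shock granules fall in Category OX.
Available-oxygen content 5.6 % by mass meets the Category OX criterion (Oxidizer), so the bleaching compound is Category OX.
Total Category OX: (two 719 g packs = 1.438 kg) + (two 26.8 oz packs = 1522.24 g) = 2960.24 g.
That exceeds the Category OX passenger aircraft limit of 2.5 kg.

No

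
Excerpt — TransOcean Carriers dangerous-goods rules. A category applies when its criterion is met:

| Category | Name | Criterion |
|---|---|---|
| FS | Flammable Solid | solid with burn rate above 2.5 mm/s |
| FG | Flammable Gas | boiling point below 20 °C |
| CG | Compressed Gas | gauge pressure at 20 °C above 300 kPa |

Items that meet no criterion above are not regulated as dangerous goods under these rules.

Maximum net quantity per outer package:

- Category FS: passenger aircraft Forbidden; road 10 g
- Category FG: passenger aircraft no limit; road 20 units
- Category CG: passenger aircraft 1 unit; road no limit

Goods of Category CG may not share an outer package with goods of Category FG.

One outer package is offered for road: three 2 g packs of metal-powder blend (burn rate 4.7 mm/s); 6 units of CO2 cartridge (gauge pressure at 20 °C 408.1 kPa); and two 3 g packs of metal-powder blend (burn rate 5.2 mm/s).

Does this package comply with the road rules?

No

With burn rate 4.7 mm/s (> 2.5 mm/s), the metal-powder blend falls in Category FS.
With gauge pressure at 20 °C 408.1 kPa (> 300 kPa), the CO2 cartridge falls in Category CG.
The metal-powder blend has burn rate 5.2 mm/s, which is > 2.5 mm/s, so it is Category FS (Flammable Solid).
Total Category FS: (three 2 g packs = 6 g) + (two 3 g packs = 6 g) = 12 g.
12 g > 10 g (road limit, Category FS) — over the limit.
Category CG quantity: 6 units.
Category CG has no per-package limit by road.
The segregation rule (Category CG with Category FG) does not apply to Category FS with Category CG.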